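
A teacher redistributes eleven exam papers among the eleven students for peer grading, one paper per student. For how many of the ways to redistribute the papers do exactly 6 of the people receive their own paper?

20328

Choose which 6 of the 11 are fixed: C(11,6) = 462.
The other 5 form a derangement: !5 = 44.
Total: 462 × 44 = 20328.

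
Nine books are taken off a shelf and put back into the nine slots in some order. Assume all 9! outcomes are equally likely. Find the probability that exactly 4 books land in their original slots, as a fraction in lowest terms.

11/720

Favorable outcomes: C(9,4)·!5 = 126·44 = 5544.
Total outcomes: 9! = 362880.
Probability = 5544/362880 = 11/720.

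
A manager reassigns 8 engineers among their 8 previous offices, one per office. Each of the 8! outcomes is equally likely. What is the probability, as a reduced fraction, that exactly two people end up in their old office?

53/288

Favorable outcomes: C(8,2)·!6 = 28·265 = 7420.
Total outcomes: 8! = 40320.
Probability = 7420/40320 = 53/288.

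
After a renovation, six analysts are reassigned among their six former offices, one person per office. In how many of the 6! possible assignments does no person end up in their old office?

265

Use !n = (n-1)(!(n-1) + !(n-2)).
!6 = 5·(44 + 9) = 5·53 = 265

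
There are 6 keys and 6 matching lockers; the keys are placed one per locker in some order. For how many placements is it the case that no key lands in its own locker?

265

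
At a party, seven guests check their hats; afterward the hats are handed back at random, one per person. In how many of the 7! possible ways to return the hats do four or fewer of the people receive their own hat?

5018

# with exactly i fixed is C(7,i)·!(7-i); sum over i=0..4:
  i=0: C(7,0)·!7 = 1·1854 = 1854
  i=1: C(7,1)·!6 = 7·265 = 1855
  i=2: C(7,2)·!5 = 21·44 = 924
  i=3: C(7,3)·!4 = 35·9 = 315
  i=4: C(7,4)·!3 = 35·2 = 70
Total = 5018.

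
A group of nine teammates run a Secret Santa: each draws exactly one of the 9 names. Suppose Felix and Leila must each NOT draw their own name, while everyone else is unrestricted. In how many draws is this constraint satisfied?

Let A_j be the event that the j-th constrained one is fixed. By inclusion-exclusion over the 2 events:
Σ_{j=0}^{2} (-1)^j C(2,j)(9-j)!
= C(2,0)·9! - C(2,1)·8! + C(2,2)·7!
= 362880 - 80640 + 5040
= 287280

287280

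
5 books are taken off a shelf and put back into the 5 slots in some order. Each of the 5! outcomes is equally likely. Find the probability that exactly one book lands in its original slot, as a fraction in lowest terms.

3/8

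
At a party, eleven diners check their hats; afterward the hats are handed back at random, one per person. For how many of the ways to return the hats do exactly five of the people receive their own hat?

Pick the 5 fixed positions: C(11,5) = 462 ways.
The remaining 6 must be deranged: !6 = 265.
Total: 462 × 265 = 122430.

122430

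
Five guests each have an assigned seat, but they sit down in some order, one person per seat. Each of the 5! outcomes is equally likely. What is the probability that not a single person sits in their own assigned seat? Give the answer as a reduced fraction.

Favorable outcomes: !5 = 44.
Total outcomes: 5! = 120.
Probability = 44/120 = 11/30.

11/30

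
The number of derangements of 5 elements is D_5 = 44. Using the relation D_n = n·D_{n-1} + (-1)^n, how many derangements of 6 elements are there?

265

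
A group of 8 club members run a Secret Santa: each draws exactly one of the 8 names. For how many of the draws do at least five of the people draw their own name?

141

# with exactly i fixed is C(8,i)·!(8-i); sum over i=5..8:
  i=5: C(8,5)·!3 = 56·2 = 112
  i=6: C(8,6)·!2 = 28·1 = 28
  i=7: C(8,7)·!1 = 8·0 = 0
  i=8: C(8,8)·!0 = 1·1 = 1
Total = 141.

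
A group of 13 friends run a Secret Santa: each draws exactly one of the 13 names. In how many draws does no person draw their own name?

!13 is the nearest integer to 13!/e.
13! = 6227020800, and 6227020800/e ≈ 2290792932.07, so !13 = 2290792932.

2290792932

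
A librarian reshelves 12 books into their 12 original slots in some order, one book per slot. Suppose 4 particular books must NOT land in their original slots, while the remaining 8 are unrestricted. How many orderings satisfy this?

Let A_j be the event that the j-th constrained one is fixed. By inclusion-exclusion over the 4 events:
Σ_{j=0}^{4} (-1)^j C(4,j)(12-j)!
= C(4,0)·12! - C(4,1)·11! + C(4,2)·10! - C(4,3)·9! + C(4,4)·8!
= 479001600 - 159667200 + 21772800 - 1451520 + 40320
= 339696000

339696000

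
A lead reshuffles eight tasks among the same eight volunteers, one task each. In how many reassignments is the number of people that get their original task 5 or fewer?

Sum C(8,i)·!(8-i) for i = 0..5:
  i=0: C(8,0)·!8 = 1·14833 = 14833
  i=1: C(8,1)·!7 = 8·1854 = 14832
  i=2: C(8,2)·!6 = 28·265 = 7420
  i=3: C(8,3)·!5 = 56·44 = 2464
  i=4: C(8,4)·!4 = 70·9 = 630
  i=5: C(8,5)·!3 = 56·2 = 112
Total = 40291.

40291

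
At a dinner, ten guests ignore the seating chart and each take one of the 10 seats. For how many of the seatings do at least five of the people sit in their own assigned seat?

13264

# with exactly i fixed is C(10,i)·!(10-i); sum over i=5..10:
  i=5: C(10,5)·!5 = 252·44 = 11088
  i=6: C(10,6)·!4 = 210·9 = 1890
  i=7: C(10,7)·!3 = 120·2 = 240
  i=8: C(10,8)·!2 = 45·1 = 45
  i=9: C(10,9)·!1 = 10·0 = 0
  i=10: C(10,10)·!0 = 1·1 = 1
Total = 13264.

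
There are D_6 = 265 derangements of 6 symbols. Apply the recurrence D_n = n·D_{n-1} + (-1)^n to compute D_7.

D_7 = 7·265 - 1 = 1854.

1854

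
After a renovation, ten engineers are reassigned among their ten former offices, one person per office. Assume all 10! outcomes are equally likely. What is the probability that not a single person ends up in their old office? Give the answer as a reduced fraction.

16481/44800

Favorable outcomes: !10 = 1334961.
Total outcomes: 10! = 3628800.
Probability = 1334961/3628800 = 16481/44800.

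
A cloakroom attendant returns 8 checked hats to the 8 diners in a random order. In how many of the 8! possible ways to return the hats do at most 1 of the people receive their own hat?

# with exactly i fixed is C(8,i)·!(8-i); sum over i=0..1:
  i=0: C(8,0)·!8 = 1·14833 = 14833
  i=1: C(8,1)·!7 = 8·1854 = 14832
Total = 29665.

29665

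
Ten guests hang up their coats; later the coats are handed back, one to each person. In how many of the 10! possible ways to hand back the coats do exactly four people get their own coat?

55650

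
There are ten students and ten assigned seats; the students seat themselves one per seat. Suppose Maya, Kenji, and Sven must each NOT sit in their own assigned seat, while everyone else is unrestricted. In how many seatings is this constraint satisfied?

Inclusion-exclusion on the 3 forbidden self-matches:
Σ_{j=0}^{3} (-1)^j C(3,j)(10-j)!
= C(3,0)·10! - C(3,1)·9! + C(3,2)·8! - C(3,3)·7!
= 3628800 - 1088640 + 120960 - 5040
= 2656080

2656080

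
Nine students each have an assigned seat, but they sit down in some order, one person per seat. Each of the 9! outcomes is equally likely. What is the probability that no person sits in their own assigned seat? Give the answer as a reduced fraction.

16687/45360

Favorable outcomes: !9 = 133496.
Total outcomes: 9! = 362880.
Probability = 133496/362880 = 16687/45360.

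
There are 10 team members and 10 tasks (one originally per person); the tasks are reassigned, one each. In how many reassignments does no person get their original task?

1334961

!10 = 10! · Σ_{k=0}^{10} (-1)^k/k!
= 10! - 10!/1! + 10!/2! - 10!/3! + 10!/4! - 10!/5! + 10!/6! - 10!/7! + 10!/8! - 10!/9! + 10!/10!
= 3628800 - 3628800 + 1814400 - 604800 + 151200 - 30240 + 5040 - 720 + 90 - 10 + 1
= 1334961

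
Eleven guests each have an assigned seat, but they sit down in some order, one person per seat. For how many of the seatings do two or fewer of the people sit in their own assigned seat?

# with exactly i fixed is C(11,i)·!(11-i); sum over i=0..2:
  i=0: C(11,0)·!11 = 1·14684570 = 14684570
  i=1: C(11,1)·!10 = 11·1334961 = 14684571
  i=2: C(11,2)·!9 = 55·133496 = 7342280
Total = 36711421.

36711421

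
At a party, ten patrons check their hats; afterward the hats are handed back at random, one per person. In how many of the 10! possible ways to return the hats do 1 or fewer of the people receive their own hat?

2669921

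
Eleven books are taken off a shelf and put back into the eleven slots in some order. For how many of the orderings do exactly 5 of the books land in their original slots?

122430

Pick the 5 fixed positions: C(11,5) = 462 ways.
The other 6 form a derangement: !6 = 265.
Total: 462 × 265 = 122430.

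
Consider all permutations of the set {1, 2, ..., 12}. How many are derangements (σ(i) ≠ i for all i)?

176214841

Recurrence: !12 = 12·!11 + (-1)^12.
!12 = 12·14684570 + 1 = 176214841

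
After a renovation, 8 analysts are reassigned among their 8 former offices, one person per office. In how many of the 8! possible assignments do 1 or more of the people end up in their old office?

25487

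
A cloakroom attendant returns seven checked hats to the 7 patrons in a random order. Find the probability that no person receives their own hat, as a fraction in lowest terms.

Favorable outcomes: !7 = 1854.
Total outcomes: 7! = 5040.
Probability = 1854/5040 = 103/280.

103/280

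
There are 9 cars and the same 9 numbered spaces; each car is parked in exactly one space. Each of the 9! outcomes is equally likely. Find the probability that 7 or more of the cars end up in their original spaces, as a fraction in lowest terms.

Favorable outcomes: Σ_{i≥7} C(9,i)·!(9-i) = 36·1 + 9·0 + 1·1 = 37.
Total outcomes: 9! = 362880.
Probability = 37/362880 = 37/362880.

37/362880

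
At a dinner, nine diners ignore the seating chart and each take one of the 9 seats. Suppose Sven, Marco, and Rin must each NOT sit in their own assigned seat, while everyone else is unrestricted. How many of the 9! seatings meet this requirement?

256320

Inclusion-exclusion on the 3 forbidden self-matches:
Σ_{j=0}^{3} (-1)^j C(3,j)(9-j)!
= C(3,0)·9! - C(3,1)·8! + C(3,2)·7! - C(3,3)·6!
= 362880 - 120960 + 15120 - 720
= 256320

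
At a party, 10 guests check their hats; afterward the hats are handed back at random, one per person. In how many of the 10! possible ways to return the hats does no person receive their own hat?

1334961

The number of derangements of 10 is !10 = Σ_{k=0}^{10} (-1)^k·10!/k!
= 10! - 10!/1! + 10!/2! - 10!/3! + 10!/4! - 10!/5! + 10!/6! - 10!/7! + 10!/8! - 10!/9! + 10!/10!
= 3628800 - 3628800 + 1814400 - 604800 + 151200 - 30240 + 5040 - 720 + 90 - 10 + 1
= 1334961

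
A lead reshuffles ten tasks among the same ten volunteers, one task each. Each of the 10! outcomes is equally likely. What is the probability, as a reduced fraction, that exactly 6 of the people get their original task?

Favorable outcomes: C(10,6)·!4 = 210·9 = 1890.
Total outcomes: 10! = 3628800.
Probability = 1890/3628800 = 1/1920.

1/1920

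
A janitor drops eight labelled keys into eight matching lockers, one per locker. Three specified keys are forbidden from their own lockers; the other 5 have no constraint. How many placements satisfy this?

27240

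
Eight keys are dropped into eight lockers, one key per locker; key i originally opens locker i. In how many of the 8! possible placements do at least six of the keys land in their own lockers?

29

Sum C(8,i)·!(8-i) for i = 6..8:
  i=6: C(8,6)·!2 = 28·1 = 28
  i=7: C(8,7)·!1 = 8·0 = 0
  i=8: C(8,8)·!0 = 1·1 = 1
Total = 29.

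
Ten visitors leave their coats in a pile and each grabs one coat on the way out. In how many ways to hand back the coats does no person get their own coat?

Recurrence: !10 = 10·!9 + (-1)^10.
!10 = 10·133496 + 1 = 1334961

1334961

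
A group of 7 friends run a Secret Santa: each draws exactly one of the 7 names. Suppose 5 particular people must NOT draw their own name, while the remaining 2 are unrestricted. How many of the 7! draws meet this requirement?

Let A_j be the event that the j-th constrained one is fixed. By inclusion-exclusion over the 5 events:
Σ_{j=0}^{5} (-1)^j C(5,j)(7-j)!
= C(5,0)·7! - C(5,1)·6! + C(5,2)·5! - C(5,3)·4! + C(5,4)·3! - C(5,5)·2!
= 5040 - 3600 + 1200 - 240 + 30 - 2
= 2428

2428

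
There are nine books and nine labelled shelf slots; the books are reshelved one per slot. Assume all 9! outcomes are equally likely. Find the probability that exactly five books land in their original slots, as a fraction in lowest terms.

1/320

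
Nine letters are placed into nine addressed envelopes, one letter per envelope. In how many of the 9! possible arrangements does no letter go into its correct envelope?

Recurrence: !9 = 8·(!8 + !7).
!9 = 8·(14833 + 1854) = 8·16687 = 133496

133496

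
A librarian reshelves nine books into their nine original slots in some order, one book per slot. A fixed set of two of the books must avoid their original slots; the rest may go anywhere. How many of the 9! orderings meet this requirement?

287280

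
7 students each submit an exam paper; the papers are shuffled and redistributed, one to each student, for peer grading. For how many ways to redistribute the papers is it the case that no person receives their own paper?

1854

Recurrence: !7 = 7·!6 + (-1)^7.
!7 = 7·265 - 1 = 1854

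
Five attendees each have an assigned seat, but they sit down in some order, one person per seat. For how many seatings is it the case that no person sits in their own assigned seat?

By inclusion-exclusion, !5 = Σ (-1)^k · 5!/k! for k=0..5
= 5! - 5!/1! + 5!/2! - 5!/3! + 5!/4! - 5!/5!
= 120 - 120 + 60 - 20 + 5 - 1
= 44

44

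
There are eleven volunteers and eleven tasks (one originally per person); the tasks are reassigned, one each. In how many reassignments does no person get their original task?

14684570

The subfactorial !11 = [11!/e] (nearest integer).
11! = 39916800, and 39916800/e ≈ 14684570.08, so !11 = 14684570.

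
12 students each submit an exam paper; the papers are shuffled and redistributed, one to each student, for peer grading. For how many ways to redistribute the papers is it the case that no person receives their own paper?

176214841

The number of derangements of 12 is !12 = Σ_{k=0}^{12} (-1)^k·12!/k!
= 12! - 12!/1! + 12!/2! - 12!/3! + 12!/4! - 12!/5! + 12!/6! - 12!/7! + 12!/8! - 12!/9! + 12!/10! - 12!/11! + 12!/12!
= 479001600 - 479001600 + 239500800 - 79833600 + 19958400 - 3991680 + 665280 - 95040 + 11880 - 1320 + 132 - 12 + 1
= 176214841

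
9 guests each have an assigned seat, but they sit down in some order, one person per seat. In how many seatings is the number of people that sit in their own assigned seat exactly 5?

Pick the 5 fixed positions: C(9,5) = 126 ways.
The other 4 form a derangement: !4 = 9.
Total: 126 × 9 = 1134.

1134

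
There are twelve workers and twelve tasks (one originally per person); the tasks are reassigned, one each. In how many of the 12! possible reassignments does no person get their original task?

176214841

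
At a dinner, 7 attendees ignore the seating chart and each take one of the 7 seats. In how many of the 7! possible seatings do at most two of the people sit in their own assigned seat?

# with exactly i fixed is C(7,i)·!(7-i); sum over i=0..2:
  i=0: C(7,0)·!7 = 1·1854 = 1854
  i=1: C(7,1)·!6 = 7·265 = 1855
  i=2: C(7,2)·!5 = 21·44 = 924
Total = 4633.

4633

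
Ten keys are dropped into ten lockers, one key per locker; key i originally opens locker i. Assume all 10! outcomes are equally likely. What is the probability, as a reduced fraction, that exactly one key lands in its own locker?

Favorable outcomes: C(10,1)·!9 = 10·133496 = 1334960.
Total outcomes: 10! = 3628800.
Probability = 1334960/3628800 = 16687/45360.

16687/45360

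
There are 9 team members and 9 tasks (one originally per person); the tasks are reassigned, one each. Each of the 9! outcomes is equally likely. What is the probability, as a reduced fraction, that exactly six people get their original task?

1/2160

Favorable outcomes: C(9,6)·!3 = 84·2 = 168.
Total outcomes: 9! = 362880.
Probability = 168/362880 = 1/2160.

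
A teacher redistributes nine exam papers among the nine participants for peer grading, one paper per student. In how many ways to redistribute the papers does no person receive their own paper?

133496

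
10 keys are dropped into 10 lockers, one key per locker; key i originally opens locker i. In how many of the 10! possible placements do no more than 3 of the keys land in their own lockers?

3559886

Sum C(10,i)·!(10-i) for i = 0..3:
  i=0: C(10,0)·!10 = 1·1334961 = 1334961
  i=1: C(10,1)·!9 = 10·133496 = 1334960
  i=2: C(10,2)·!8 = 45·14833 = 667485
  i=3: C(10,3)·!7 = 120·1854 = 222480
Total = 3559886.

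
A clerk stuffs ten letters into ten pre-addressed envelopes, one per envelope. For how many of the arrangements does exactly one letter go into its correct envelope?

1334960

Pick the single fixed position: C(10,1) = 10 ways.
The remaining 9 must be deranged: !9 = 133496.
Total: 10 × 133496 = 1334960.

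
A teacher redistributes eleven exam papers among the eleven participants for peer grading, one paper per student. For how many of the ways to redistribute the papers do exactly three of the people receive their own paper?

2447445

Choose which 3 of the 11 are fixed: C(11,3) = 165.
The remaining 8 must be deranged: !8 = 14833.
Total: 165 × 14833 = 2447445.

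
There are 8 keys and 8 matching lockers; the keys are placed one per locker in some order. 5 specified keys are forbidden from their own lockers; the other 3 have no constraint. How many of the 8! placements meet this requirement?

21234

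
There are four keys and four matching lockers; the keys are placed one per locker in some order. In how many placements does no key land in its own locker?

Recurrence: !4 = 4·!3 + (-1)^4.
!4 = 4·2 + 1 = 9

9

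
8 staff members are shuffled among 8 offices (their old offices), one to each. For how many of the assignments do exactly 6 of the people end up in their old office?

28

Pick the 6 fixed positions: C(8,6) = 28 ways.
The remaining 2 must be deranged: !2 = 1.
Total: 28 × 1 = 28.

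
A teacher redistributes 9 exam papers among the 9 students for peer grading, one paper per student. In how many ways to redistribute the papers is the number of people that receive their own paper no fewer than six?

Sum C(9,i)·!(9-i) for i = 6..9:
  i=6: C(9,6)·!3 = 84·2 = 168
  i=7: C(9,7)·!2 = 36·1 = 36
  i=8: C(9,8)·!1 = 9·0 = 0
  i=9: C(9,9)·!0 = 1·1 = 1
Total = 205.

205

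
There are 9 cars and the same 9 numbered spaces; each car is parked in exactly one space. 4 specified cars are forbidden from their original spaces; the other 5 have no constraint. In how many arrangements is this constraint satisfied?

229080

Inclusion-exclusion on the 4 forbidden self-matches:
Σ_{j=0}^{4} (-1)^j C(4,j)(9-j)!
= C(4,0)·9! - C(4,1)·8! + C(4,2)·7! - C(4,3)·6! + C(4,4)·5!
= 362880 - 161280 + 30240 - 2880 + 120
= 229080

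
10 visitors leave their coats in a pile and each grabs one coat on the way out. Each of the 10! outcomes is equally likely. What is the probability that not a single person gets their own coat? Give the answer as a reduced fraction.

Favorable outcomes: !10 = 1334961.
Total outcomes: 10! = 3628800.
Probability = 1334961/3628800 = 16481/44800.

16481/44800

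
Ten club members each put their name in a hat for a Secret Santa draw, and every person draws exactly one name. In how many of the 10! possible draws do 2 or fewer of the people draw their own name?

Sum C(10,i)·!(10-i) for i = 0..2:
  i=0: C(10,0)·!10 = 1·1334961 = 1334961
  i=1: C(10,1)·!9 = 10·133496 = 1334960
  i=2: C(10,2)·!8 = 45·14833 = 667485
Total = 3337406.

3337406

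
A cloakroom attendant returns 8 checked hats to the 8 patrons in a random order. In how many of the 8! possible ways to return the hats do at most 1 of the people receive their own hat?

29665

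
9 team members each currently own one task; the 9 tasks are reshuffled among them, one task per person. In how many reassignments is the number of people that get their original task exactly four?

Pick the 4 fixed positions: C(9,4) = 126 ways.
The remaining 5 must be deranged: !5 = 44.
Total: 126 × 44 = 5544.

5544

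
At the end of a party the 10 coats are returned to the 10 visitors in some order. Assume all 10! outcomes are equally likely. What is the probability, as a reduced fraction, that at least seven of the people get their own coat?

Favorable outcomes: Σ_{i≥7} C(10,i)·!(10-i) = 120·2 + 45·1 + 10·0 + 1·1 = 286.
Total outcomes: 10! = 3628800.
Probability = 286/3628800 = 143/1814400.

143/1814400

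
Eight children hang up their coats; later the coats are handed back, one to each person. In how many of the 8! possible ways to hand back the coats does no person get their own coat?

14833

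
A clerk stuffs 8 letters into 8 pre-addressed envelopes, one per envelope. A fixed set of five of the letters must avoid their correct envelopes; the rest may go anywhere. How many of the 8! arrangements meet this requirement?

Let A_j be the event that the j-th constrained one is fixed. By inclusion-exclusion over the 5 events:
Σ_{j=0}^{5} (-1)^j C(5,j)(8-j)!
= C(5,0)·8! - C(5,1)·7! + C(5,2)·6! - C(5,3)·5! + C(5,4)·4! - C(5,5)·3!
= 40320 - 25200 + 7200 - 1200 + 120 - 6
= 21234

21234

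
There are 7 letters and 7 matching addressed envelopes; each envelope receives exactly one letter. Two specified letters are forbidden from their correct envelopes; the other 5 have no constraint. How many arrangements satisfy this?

3720

Inclusion-exclusion on the 2 forbidden self-matches:
Σ_{j=0}^{2} (-1)^j C(2,j)(7-j)!
= C(2,0)·7! - C(2,1)·6! + C(2,2)·5!
= 5040 - 1440 + 120
= 3720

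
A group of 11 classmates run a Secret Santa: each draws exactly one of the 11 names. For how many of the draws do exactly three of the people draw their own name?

Pick the 3 fixed positions: C(11,3) = 165 ways.
The remaining 8 must be deranged: !8 = 14833.
Total: 165 × 14833 = 2447445.

2447445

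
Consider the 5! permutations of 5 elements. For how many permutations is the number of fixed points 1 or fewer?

89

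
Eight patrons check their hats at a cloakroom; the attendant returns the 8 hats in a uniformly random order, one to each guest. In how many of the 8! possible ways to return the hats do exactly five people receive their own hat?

Pick the 5 fixed positions: C(8,5) = 56 ways.
The remaining 3 must be deranged: !3 = 2.
Total: 56 × 2 = 112.

112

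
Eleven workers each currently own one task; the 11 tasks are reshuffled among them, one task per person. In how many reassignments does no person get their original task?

!11 = 11! · Σ_{k=0}^{11} (-1)^k/k!
= 11! - 11!/1! + 11!/2! - 11!/3! + 11!/4! - 11!/5! + 11!/6! - 11!/7! + 11!/8! - 11!/9! + 11!/10! - 11!/11!
= 39916800 - 39916800 + 19958400 - 6652800 + 1663200 - 332640 + 55440 - 7920 + 990 - 110 + 11 - 1
= 14684570

14684570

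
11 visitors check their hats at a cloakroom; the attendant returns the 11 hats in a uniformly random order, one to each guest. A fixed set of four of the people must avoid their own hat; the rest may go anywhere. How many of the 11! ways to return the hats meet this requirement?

27422640

Inclusion-exclusion on the 4 forbidden self-matches:
Σ_{j=0}^{4} (-1)^j C(4,j)(11-j)!
= C(4,0)·11! - C(4,1)·10! + C(4,2)·9! - C(4,3)·8! + C(4,4)·7!
= 39916800 - 14515200 + 2177280 - 161280 + 5040
= 27422640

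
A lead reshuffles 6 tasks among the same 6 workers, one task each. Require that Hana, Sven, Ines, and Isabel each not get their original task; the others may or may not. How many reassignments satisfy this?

Inclusion-exclusion on the 4 forbidden self-matches:
Σ_{j=0}^{4} (-1)^j C(4,j)(6-j)!
= C(4,0)·6! - C(4,1)·5! + C(4,2)·4! - C(4,3)·3! + C(4,4)·2!
= 720 - 480 + 144 - 24 + 2
= 362

362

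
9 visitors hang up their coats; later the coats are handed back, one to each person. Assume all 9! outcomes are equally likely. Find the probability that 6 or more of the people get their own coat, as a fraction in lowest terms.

Favorable outcomes: Σ_{i≥6} C(9,i)·!(9-i) = 84·2 + 36·1 + 9·0 + 1·1 = 205.
Total outcomes: 9! = 362880.
Probability = 205/362880 = 41/72576.

41/72576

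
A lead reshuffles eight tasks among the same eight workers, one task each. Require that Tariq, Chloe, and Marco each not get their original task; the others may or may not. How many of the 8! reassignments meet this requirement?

Inclusion-exclusion on the 3 forbidden self-matches:
Σ_{j=0}^{3} (-1)^j C(3,j)(8-j)!
= C(3,0)·8! - C(3,1)·7! + C(3,2)·6! - C(3,3)·5!
= 40320 - 15120 + 2160 - 120
= 27240

27240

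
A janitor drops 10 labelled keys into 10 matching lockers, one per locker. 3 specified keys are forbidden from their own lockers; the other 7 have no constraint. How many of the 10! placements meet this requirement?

2656080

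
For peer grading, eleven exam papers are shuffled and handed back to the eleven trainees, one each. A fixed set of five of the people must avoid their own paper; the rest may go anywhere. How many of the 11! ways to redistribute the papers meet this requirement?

Inclusion-exclusion on the 5 forbidden self-matches:
Σ_{j=0}^{5} (-1)^j C(5,j)(11-j)!
= C(5,0)·11! - C(5,1)·10! + C(5,2)·9! - C(5,3)·8! + C(5,4)·7! - C(5,5)·6!
= 39916800 - 18144000 + 3628800 - 403200 + 25200 - 720
= 25022880

25022880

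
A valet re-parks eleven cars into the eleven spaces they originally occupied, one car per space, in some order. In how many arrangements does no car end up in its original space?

14684570

The number of derangements of 11 is !11 = Σ_{k=0}^{11} (-1)^k·11!/k!
= 11! - 11!/1! + 11!/2! - 11!/3! + 11!/4! - 11!/5! + 11!/6! - 11!/7! + 11!/8! - 11!/9! + 11!/10! - 11!/11!
= 39916800 - 39916800 + 19958400 - 6652800 + 1663200 - 332640 + 55440 - 7920 + 990 - 110 + 11 - 1
= 14684570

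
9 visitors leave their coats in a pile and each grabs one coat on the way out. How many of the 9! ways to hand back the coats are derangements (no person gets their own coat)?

133496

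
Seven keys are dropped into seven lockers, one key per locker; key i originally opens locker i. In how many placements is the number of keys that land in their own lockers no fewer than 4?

# with exactly i fixed is C(7,i)·!(7-i); sum over i=4..7:
  i=4: C(7,4)·!3 = 35·2 = 70
  i=5: C(7,5)·!2 = 21·1 = 21
  i=6: C(7,6)·!1 = 7·0 = 0
  i=7: C(7,7)·!0 = 1·1 = 1
Total = 92.

92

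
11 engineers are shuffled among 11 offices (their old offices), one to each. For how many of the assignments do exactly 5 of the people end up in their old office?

122430

Choose which 5 of the 11 are fixed: C(11,5) = 462.
The remaining 6 must be deranged: !6 = 265.
Total: 462 × 265 = 122430.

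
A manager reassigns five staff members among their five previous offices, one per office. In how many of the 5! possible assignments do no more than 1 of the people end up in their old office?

89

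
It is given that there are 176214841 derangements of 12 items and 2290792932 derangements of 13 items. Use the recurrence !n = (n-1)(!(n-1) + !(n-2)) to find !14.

32071101049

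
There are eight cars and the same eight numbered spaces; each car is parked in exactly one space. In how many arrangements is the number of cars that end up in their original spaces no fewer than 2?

10655

Sum C(8,i)·!(8-i) for i = 2..8:
  i=2: C(8,2)·!6 = 28·265 = 7420
  i=3: C(8,3)·!5 = 56·44 = 2464
  i=4: C(8,4)·!4 = 70·9 = 630
  i=5: C(8,5)·!3 = 56·2 = 112
  i=6: C(8,6)·!2 = 28·1 = 28
  i=7: C(8,7)·!1 = 8·0 = 0
  i=8: C(8,8)·!0 = 1·1 = 1
Total = 10655.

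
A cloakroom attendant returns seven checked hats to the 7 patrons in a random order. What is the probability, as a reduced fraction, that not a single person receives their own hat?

Favorable outcomes: !7 = 1854.
Total outcomes: 7! = 5040.
Probability = 1854/5040 = 103/280.

103/280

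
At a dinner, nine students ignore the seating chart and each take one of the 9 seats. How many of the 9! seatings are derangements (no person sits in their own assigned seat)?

133496

Use !n = (n-1)(!(n-1) + !(n-2)).
!9 = 8·(14833 + 1854) = 8·16687 = 133496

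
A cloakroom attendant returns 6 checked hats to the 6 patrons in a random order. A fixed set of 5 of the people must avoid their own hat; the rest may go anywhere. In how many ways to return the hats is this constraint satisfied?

Inclusion-exclusion on the 5 forbidden self-matches:
Σ_{j=0}^{5} (-1)^j C(5,j)(6-j)!
= C(5,0)·6! - C(5,1)·5! + C(5,2)·4! - C(5,3)·3! + C(5,4)·2! - C(5,5)·1!
= 720 - 600 + 240 - 60 + 10 - 1
= 309

309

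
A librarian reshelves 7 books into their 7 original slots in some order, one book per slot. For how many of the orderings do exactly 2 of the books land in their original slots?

924

Choose which 2 of the 7 are fixed: C(7,2) = 21.
The remaining 5 must be deranged: !5 = 44.
Total: 21 × 44 = 924.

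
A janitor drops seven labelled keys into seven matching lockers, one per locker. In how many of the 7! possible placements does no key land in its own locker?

!7 is the nearest integer to 7!/e.
7! = 5040, and 5040/e ≈ 1854.11, so !7 = 1854.

1854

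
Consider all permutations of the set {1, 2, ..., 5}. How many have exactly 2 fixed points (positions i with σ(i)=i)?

20

Pick the 2 fixed positions: C(5,2) = 10 ways.
The remaining 3 must be deranged: !3 = 2.
Total: 10 × 2 = 20.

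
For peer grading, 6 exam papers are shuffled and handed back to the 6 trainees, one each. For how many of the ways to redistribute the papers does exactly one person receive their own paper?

264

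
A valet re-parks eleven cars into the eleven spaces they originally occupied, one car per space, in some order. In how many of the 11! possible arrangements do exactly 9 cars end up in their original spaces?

55

Choose which 9 of the 11 are fixed: C(11,9) = 55.
The other 2 form a derangement: !2 = 1.
Total: 55 × 1 = 55.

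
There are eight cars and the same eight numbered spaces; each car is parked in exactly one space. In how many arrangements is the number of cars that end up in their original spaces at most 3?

39549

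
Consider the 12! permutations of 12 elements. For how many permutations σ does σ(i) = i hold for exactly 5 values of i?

1468368

Pick the 5 fixed positions: C(12,5) = 792 ways.
The other 7 form a derangement: !7 = 1854.
Total: 792 × 1854 = 1468368.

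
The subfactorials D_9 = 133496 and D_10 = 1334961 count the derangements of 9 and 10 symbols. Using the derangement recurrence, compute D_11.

D_11 = (11-1)·(D_10 + D_9) = 10·(1334961 + 133496) = 10·1468457 = 14684570.

14684570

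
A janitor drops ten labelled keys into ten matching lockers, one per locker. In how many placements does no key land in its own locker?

Use !n = n·!(n-1) + (-1)^n.
!10 = 10·133496 + 1 = 1334961

1334961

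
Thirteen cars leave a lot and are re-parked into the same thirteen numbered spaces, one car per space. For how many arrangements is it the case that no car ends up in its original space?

2290792932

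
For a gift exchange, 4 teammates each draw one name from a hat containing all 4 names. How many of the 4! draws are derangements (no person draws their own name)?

The number of derangements of 4 is !4 = Σ_{k=0}^{4} (-1)^k·4!/k!
= 4! - 4!/1! + 4!/2! - 4!/3! + 4!/4!
= 24 - 24 + 12 - 4 + 1
= 9

9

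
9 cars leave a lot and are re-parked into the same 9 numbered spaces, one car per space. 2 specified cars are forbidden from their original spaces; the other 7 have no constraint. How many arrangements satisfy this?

Let A_j be the event that the j-th constrained one is fixed. By inclusion-exclusion over the 2 events:
Σ_{j=0}^{2} (-1)^j C(2,j)(9-j)!
= C(2,0)·9! - C(2,1)·8! + C(2,2)·7!
= 362880 - 80640 + 5040
= 287280

287280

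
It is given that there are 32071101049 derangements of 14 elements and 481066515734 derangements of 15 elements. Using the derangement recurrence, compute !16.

7697064251745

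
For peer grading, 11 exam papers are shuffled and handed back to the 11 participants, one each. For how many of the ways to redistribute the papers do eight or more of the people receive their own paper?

386

Sum C(11,i)·!(11-i) for i = 8..11:
  i=8: C(11,8)·!3 = 165·2 = 330
  i=9: C(11,9)·!2 = 55·1 = 55
  i=10: C(11,10)·!1 = 11·0 = 0
  i=11: C(11,11)·!0 = 1·1 = 1
Total = 386.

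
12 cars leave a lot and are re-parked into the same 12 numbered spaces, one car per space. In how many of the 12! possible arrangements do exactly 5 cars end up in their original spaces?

Choose which 5 of the 12 are fixed: C(12,5) = 792.
The other 7 form a derangement: !7 = 1854.
Total: 792 × 1854 = 1468368.

1468368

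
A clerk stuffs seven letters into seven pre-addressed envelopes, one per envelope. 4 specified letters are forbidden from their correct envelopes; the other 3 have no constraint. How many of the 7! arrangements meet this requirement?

2790

Inclusion-exclusion on the 4 forbidden self-matches:
Σ_{j=0}^{4} (-1)^j C(4,j)(7-j)!
= C(4,0)·7! - C(4,1)·6! + C(4,2)·5! - C(4,3)·4! + C(4,4)·3!
= 5040 - 2880 + 720 - 96 + 6
= 2790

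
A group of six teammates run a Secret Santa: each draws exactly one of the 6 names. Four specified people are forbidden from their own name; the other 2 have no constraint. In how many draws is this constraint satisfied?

362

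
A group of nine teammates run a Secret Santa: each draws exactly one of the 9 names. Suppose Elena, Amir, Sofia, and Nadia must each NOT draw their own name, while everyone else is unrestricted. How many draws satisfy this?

229080

Let A_j be the event that the j-th constrained one is fixed. By inclusion-exclusion over the 4 events:
Σ_{j=0}^{4} (-1)^j C(4,j)(9-j)!
= C(4,0)·9! - C(4,1)·8! + C(4,2)·7! - C(4,3)·6! + C(4,4)·5!
= 362880 - 161280 + 30240 - 2880 + 120
= 229080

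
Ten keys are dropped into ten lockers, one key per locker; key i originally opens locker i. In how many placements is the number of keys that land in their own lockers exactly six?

1890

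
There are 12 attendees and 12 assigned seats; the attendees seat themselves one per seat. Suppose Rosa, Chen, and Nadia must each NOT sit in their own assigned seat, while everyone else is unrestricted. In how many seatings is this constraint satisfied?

369774720

Inclusion-exclusion on the 3 forbidden self-matches:
Σ_{j=0}^{3} (-1)^j C(3,j)(12-j)!
= C(3,0)·12! - C(3,1)·11! + C(3,2)·10! - C(3,3)·9!
= 479001600 - 119750400 + 10886400 - 362880
= 369774720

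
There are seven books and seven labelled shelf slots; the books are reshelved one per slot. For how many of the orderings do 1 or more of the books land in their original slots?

3186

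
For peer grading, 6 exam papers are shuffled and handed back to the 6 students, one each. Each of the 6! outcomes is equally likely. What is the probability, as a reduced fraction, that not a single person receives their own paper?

53/144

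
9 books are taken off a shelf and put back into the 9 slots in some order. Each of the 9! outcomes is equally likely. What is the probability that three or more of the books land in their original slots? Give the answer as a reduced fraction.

29143/362880

Favorable outcomes: Σ_{i≥3} C(9,i)·!(9-i) = 84·265 + 126·44 + 126·9 + 84·2 + 36·1 + 9·0 + 1·1 = 29143.
Total outcomes: 9! = 362880.
Probability = 29143/362880 = 29143/362880.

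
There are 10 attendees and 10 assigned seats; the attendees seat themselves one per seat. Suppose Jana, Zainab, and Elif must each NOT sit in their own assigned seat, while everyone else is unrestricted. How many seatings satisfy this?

2656080

Inclusion-exclusion on the 3 forbidden self-matches:
Σ_{j=0}^{3} (-1)^j C(3,j)(10-j)!
= C(3,0)·10! - C(3,1)·9! + C(3,2)·8! - C(3,3)·7!
= 3628800 - 1088640 + 120960 - 5040
= 2656080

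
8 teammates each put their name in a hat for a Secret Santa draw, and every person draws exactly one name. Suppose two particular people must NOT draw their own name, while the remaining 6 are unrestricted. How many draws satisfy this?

30960

Inclusion-exclusion on the 2 forbidden self-matches:
Σ_{j=0}^{2} (-1)^j C(2,j)(8-j)!
= C(2,0)·8! - C(2,1)·7! + C(2,2)·6!
= 40320 - 10080 + 720
= 30960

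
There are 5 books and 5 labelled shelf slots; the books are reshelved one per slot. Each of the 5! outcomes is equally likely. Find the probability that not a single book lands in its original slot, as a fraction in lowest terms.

Favorable outcomes: !5 = 44.
Total outcomes: 5! = 120.
Probability = 44/120 = 11/30.

11/30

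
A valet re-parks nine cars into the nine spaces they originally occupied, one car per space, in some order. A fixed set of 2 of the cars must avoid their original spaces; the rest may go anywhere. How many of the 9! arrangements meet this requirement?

287280

Inclusion-exclusion on the 2 forbidden self-matches:
Σ_{j=0}^{2} (-1)^j C(2,j)(9-j)!
= C(2,0)·9! - C(2,1)·8! + C(2,2)·7!
= 362880 - 80640 + 5040
= 287280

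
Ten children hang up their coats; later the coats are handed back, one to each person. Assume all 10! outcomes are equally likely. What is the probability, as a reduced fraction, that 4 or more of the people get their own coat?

34457/1814400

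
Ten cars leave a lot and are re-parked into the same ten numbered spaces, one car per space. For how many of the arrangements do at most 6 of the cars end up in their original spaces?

3628514

Sum C(10,i)·!(10-i) for i = 0..6:
  i=0: C(10,0)·!10 = 1·1334961 = 1334961
  i=1: C(10,1)·!9 = 10·133496 = 1334960
  i=2: C(10,2)·!8 = 45·14833 = 667485
  i=3: C(10,3)·!7 = 120·1854 = 222480
  i=4: C(10,4)·!6 = 210·265 = 55650
  i=5: C(10,5)·!5 = 252·44 = 11088
  i=6: C(10,6)·!4 = 210·9 = 1890
Total = 3628514.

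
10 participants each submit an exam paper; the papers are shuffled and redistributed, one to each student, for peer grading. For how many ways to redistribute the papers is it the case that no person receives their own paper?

By inclusion-exclusion, !10 = Σ (-1)^k · 10!/k! for k=0..10
= 10! - 10!/1! + 10!/2! - 10!/3! + 10!/4! - 10!/5! + 10!/6! - 10!/7! + 10!/8! - 10!/9! + 10!/10!
= 3628800 - 3628800 + 1814400 - 604800 + 151200 - 30240 + 5040 - 720 + 90 - 10 + 1
= 1334961

1334961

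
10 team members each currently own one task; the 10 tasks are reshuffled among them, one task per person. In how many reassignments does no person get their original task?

1334961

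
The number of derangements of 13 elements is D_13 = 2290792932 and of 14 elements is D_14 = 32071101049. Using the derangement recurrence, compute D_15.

481066515734

D_15 = (15-1)·(D_14 + D_13) = 14·(32071101049 + 2290792932) = 14·34361893981 = 481066515734.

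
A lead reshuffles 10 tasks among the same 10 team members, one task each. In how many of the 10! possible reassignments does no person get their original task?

1334961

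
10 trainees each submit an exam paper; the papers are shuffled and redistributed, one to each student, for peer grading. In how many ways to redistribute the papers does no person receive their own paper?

Recurrence: !10 = 9·(!9 + !8).
!10 = 9·(133496 + 14833) = 9·148329 = 1334961

1334961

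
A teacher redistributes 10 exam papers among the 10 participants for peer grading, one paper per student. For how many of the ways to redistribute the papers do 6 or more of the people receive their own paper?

Sum C(10,i)·!(10-i) for i = 6..10:
  i=6: C(10,6)·!4 = 210·9 = 1890
  i=7: C(10,7)·!3 = 120·2 = 240
  i=8: C(10,8)·!2 = 45·1 = 45
  i=9: C(10,9)·!1 = 10·0 = 0
  i=10: C(10,10)·!0 = 1·1 = 1
Total = 2176.

2176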